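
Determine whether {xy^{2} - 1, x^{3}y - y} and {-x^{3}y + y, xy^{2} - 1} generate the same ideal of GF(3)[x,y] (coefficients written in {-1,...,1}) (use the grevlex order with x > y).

Two ideals are equal iff their reduced Gröbner bases coincide (the reduced basis is unique for a fixed ordering).
Buchberger on the first generating set:
f_1 = xy^{2} - 1, LT = xy^{2}.
f_2 = x^{3}y - y, LT = x^{3}y.

S(f_1,f_2): lcm = x^{3}y^{2}. S = -x^{2} + y^{2}.
  leading term x^{2}: no divisor's leading term divides it; move -x^{2} to the remainder.
  leading term y^{2}: no divisor's leading term divides it; move y^{2} to the remainder.
  remainder -x^{2} + y^{2} ≠ 0; add g_3 = -x^{2} + y^{2} to the basis.

S(f_1,g_3): lcm = x^{2}y^{2}. S = y^{4} - x.
  leading term y^{4}: no divisor's leading term divides it; move y^{4} to the remainder.
  leading term x: no divisor's leading term divides it; move -x to the remainder.
  remainder y^{4} - x ≠ 0; add g_4 = y^{4} - x to the basis.

S(f_2,g_3): lcm = x^{3}y. S = xy^{3} - y.
  leading term xy^{3}: subtract (y)·f_1 from xy^{3} - y → 0
  remainder 0.

S(f_1,g_4): lcm = xy^{4}. S = x^{2} - y^{2}.
  leading term x^{2}: subtract (-1)·g_3 from x^{2} - y^{2} → 0
  remainder 0.

S(f_2,g_4): lcm = x^{3}y^{4}. S = x^{4} - y^{4}.
  leading term x^{4}: subtract (-x^{2})·g_3 from x^{4} - y^{4} → x^{2}y^{2} - y^{4}
  leading term x^{2}y^{2}: subtract (x)·f_1 from x^{2}y^{2} - y^{4} → -y^{4} + x
  leading term y^{4}: subtract (-1)·g_4 from -y^{4} + x → 0
  remainder 0.

S(g_3,g_4): leading monomials are coprime, so the S-polynomial reduces to 0 (Buchberger's first criterion).
Every S-polynomial of the final basis reduces to 0, so we have a Gröbner basis.
Inter-reduce: drop elements whose leading term is divisible by another's, tail-reduce, and make monic.
Reduced Gröbner basis: {y^{4} - x, xy^{2} - 1, x^{2} - y^{2}}.

Buchberger on the second generating set:
h_1 = -x^{3}y + y, LT = x^{3}y.
h_2 = xy^{2} - 1, LT = xy^{2}.

S(h_1,h_2): lcm = x^{3}y^{2}. S = x^{2} - y^{2}.
  leading term x^{2}: no divisor's leading term divides it; move x^{2} to the remainder.
  leading term y^{2}: no divisor's leading term divides it; move -y^{2} to the remainder.
  remainder x^{2} - y^{2} ≠ 0; add k_3 = x^{2} - y^{2} to the basis.

S(h_1,k_3): lcm = x^{3}y. S = xy^{3} - y.
  leading term xy^{3}: subtract (y)·h_2 from xy^{3} - y → 0
  remainder 0.

S(h_2,k_3): lcm = x^{2}y^{2}. S = y^{4} - x.
  leading term y^{4}: no divisor's leading term divides it; move y^{4} to the remainder.
  leading term x: no divisor's leading term divides it; move -x to the remainder.
  remainder y^{4} - x ≠ 0; add k_4 = y^{4} - x to the basis.

S(h_1,k_4): lcm = x^{3}y^{4}. S = x^{4} - y^{4}.
  leading term x^{4}: subtract (x^{2})·k_3 from x^{4} - y^{4} → x^{2}y^{2} - y^{4}
  leading term x^{2}y^{2}: subtract (x)·h_2 from x^{2}y^{2} - y^{4} → -y^{4} + x
  leading term y^{4}: subtract (-1)·k_4 from -y^{4} + x → 0
  remainder 0.

S(h_2,k_4): lcm = xy^{4}. S = x^{2} - y^{2}.
  leading term x^{2}: subtract (1)·k_3 from x^{2} - y^{2} → 0
  remainder 0.

S(k_3,k_4): leading monomials are coprime, so the S-polynomial reduces to 0 (Buchberger's first criterion).
Every S-polynomial of the final basis reduces to 0, so we have a Gröbner basis.
Inter-reduce: drop elements whose leading term is divisible by another's, tail-reduce, and make monic.
Reduced Gröbner basis: {y^{4} - x, xy^{2} - 1, x^{2} - y^{2}}.

Same reduced basis, so the two generating sets span the same ideal.
The same test decides containment: I ⊆ J iff every generator of I reduces to 0 modulo a Gröbner basis of J.

Yes, the ideals are equal.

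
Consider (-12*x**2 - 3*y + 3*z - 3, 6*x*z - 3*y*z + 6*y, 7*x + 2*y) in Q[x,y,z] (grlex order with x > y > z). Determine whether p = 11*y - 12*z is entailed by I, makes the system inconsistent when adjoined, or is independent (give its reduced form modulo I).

First compute the reduced Gröbner basis of I by Buchberger's algorithm.
f_1 = -12*x**2 - 3*y + 3*z - 3, LT = x**2.
f_2 = 6*x*z - 3*y*z + 6*y, LT = x*z.
f_3 = 7*x + 2*y, LT = x.

S(f_1,f_2): lcm = x**2*z. S = 1/2*x*y*z - x*y + 1/4*y*z - 1/4*z**2 + 1/4*z.
  reduce S modulo (f_1, f_2, f_3):
  remainder 1/4*y**2*z - 3/14*y**2 + 1/4*y*z - 1/4*z**2 + 1/4*z ≠ 0; add h_4 = 1/4*y**2*z - 3/14*y**2 + 1/4*y*z - 1/4*z**2 + 1/4*z to the basis.

S(f_1,f_3): lcm = x**2. S = -2/7*x*y + 1/4*y - 1/4*z + 1/4.
  reduce S modulo (f_1, f_2, f_3, h_4):
  remainder 4/49*y**2 + 1/4*y - 1/4*z + 1/4 ≠ 0; add h_5 = 4/49*y**2 + 1/4*y - 1/4*z + 1/4 to the basis.

S(f_2,f_3): lcm = x*z. S = -11/14*y*z + y.
  reduce S modulo (f_1, f_2, f_3, h_4, h_5):
  remainder -11/14*y*z + y ≠ 0; add h_6 = -11/14*y*z + y to the basis.

S(h_4,h_5): lcm = y**2*z. S = -6/7*y**2 - 33/16*y*z + 33/16*z**2 - 33/16*z.
  reduce S modulo (f_1, f_2, f_3, h_4, h_5, h_6):
  remainder 33/16*z**2 - 75/16*z + 21/8 ≠ 0; add h_7 = 33/16*z**2 - 75/16*z + 21/8 to the basis.

The other S-polynomials (S(f_1,h_4), S(f_2,h_4), S(f_3,h_4), S(f_1,h_5), S(f_2,h_5), S(f_3,h_5), S(f_1,h_6), S(f_2,h_6), S(f_3,h_6), S(h_4,h_6), S(h_5,h_6), S(f_1,h_7), S(f_2,h_7), S(f_3,h_7), S(h_4,h_7), S(h_5,h_7), S(h_6,h_7)) all reduce to 0 modulo the current basis, so we have a Gröbner basis.
Inter-reduce: drop elements whose leading term is divisible by another's, tail-reduce, and make monic.
Reduced Gröbner basis: {y**2 + 49/16*y - 49/16*z + 49/16, y*z - 14/11*y, z**2 - 25/11*z + 14/11, x + 2/7*y}.
Label its elements g_1 = y**2 + 49/16*y - 49/16*z + 49/16, g_2 = y*z - 14/11*y, g_3 = z**2 - 25/11*z + 14/11, g_4 = x + 2/7*y.

Reduce p = 11*y - 12*z modulo G:
  leading term y: no divisor's leading term divides it; move 11*y to the remainder.
  leading term z: no divisor's leading term divides it; move -12*z to the remainder.
  normal form = 11*y - 12*z.
The normal form is nonzero, so p ∉ I. Since p minus its normal form lies in I, I + (p) = I + (r) where r = 11*y - 12*z; decide whether this ideal is the whole ring.
Run Buchberger on G together with r (pairs among the g_i already reduce to 0 since G is a Gröbner basis):
g_1 = y**2 + 49/16*y - 49/16*z + 49/16, LT = y**2.
g_2 = y*z - 14/11*y, LT = y*z.
g_3 = z**2 - 25/11*z + 14/11, LT = z**2.
g_4 = x + 2/7*y, LT = x.
r = 11*y - 12*z, LT = y.

S(g_1,r): lcm = y**2. S = 12/11*y*z + 49/16*y - 49/16*z + 49/16.
  reduce S modulo (g_1, g_2, g_3, g_4, r):
  remainder 38185/21296*z + 49/16 ≠ 0; add m_6 = 38185/21296*z + 49/16 to the basis.

S(g_2,r): lcm = y*z. S = 12/11*z**2 - 14/11*y.
  reduce S modulo (g_1, g_2, g_3, g_4, r, m_6):
  remainder -2146284/660055 ≠ 0; add m_7 = -2146284/660055 to the basis.

The other S-polynomials (S(g_1,g_2), S(g_1,g_3), S(g_1,g_4), S(g_2,g_3), S(g_2,g_4), S(g_3,g_4), S(g_3,r), S(g_4,r), S(g_1,m_6), S(g_2,m_6), S(g_3,m_6), S(g_4,m_6), S(r,m_6), S(g_1,m_7), S(g_2,m_7), S(g_3,m_7), S(g_4,m_7), S(r,m_7), S(m_6,m_7)) all reduce to 0 modulo the current basis, so we have a Gröbner basis.
Inter-reduce: drop elements whose leading term is divisible by another's, tail-reduce, and make monic.
Reduced Gröbner basis: {1}.
The reduced Gröbner basis of I + (p) is {1}: the ideal is the whole ring, so the enlarged system has no common solution — adjoining p is inconsistent.

Adjoining 11*y - 12*z makes the ideal the whole ring: the system is inconsistent.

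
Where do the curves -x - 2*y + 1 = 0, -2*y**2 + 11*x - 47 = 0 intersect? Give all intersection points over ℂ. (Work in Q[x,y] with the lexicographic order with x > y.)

{(19, -9), (5, -2)}

Compute a lex Gröbner basis by Buchberger's algorithm.
f_1 = -x - 2*y + 1, LT = x.
f_2 = 11*x - 2*y**2 - 47, LT = x.

S(f_1,f_2): lcm = x. S = 2/11*y**2 + 2*y + 36/11.
  leading term y**2: no divisor's leading term divides it; move 2/11*y**2 to the remainder.
  leading term y: no divisor's leading term divides it; move 2*y to the remainder.
  leading term 1: no divisor's leading term divides it; move 36/11 to the remainder.
  remainder 2/11*y**2 + 2*y + 36/11 ≠ 0; add h_3 = 2/11*y**2 + 2*y + 36/11 to the basis.

The other S-polynomials (S(f_1,h_3), S(f_2,h_3)) all reduce to 0 modulo the current basis, so we have a Gröbner basis.
Inter-reduce: drop elements whose leading term is divisible by another's, tail-reduce, and make monic.
Reduced Gröbner basis: {x + 2*y - 1, y**2 + 11*y + 18}.

Since the basis is lex-ordered, y**2 + 11*y + 18 is univariate in y. Its roots are {-9, -2}. Back-substituting each root into the other basis elements fixes the other coordinates.
  y = -9: the earlier basis element becomes x - 19 = 0, giving x = 19 — point (19, -9).
  y = -2: the earlier basis element becomes x - 5 = 0, giving x = 5 — point (5, -2).
Substituting each solution back into the original system confirms all equations vanish.
Zero-dimensionality of the ideal guarantees finitely many solutions over ℂ.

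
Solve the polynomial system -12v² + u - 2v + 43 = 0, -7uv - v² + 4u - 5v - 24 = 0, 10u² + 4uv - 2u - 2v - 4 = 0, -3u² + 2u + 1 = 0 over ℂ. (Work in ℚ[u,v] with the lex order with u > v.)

Compute a lex Gröbner basis by Buchberger's algorithm.
f_1 = u - 12v² - 2v + 43, LT = u.
f_2 = -7uv + 4u - v² - 5v - 24, LT = uv.
f_3 = 10u² + 4uv - 2u - 2v - 4, LT = u².
f_4 = -3u² + 2u + 1, LT = u².

S(f_1,f_2): lcm = uv. S = 4/7u - 12v³ - 15/7v² + 296/7v - 24/7.
  leading term u: subtract (4/7)·f_1 from 4/7u - 12v³ - 15/7v² + 296/7v - 24/7 → -12v³ + 33/7v² + 304/7v - 28
  leading term v³: no divisor's leading term divides it; move -12v³ to the remainder.
  leading term v²: no divisor's leading term divides it; move 33/7v² to the remainder.
  leading term v: no divisor's leading term divides it; move 304/7v to the remainder.
  leading term 1: no divisor's leading term divides it; move -28 to the remainder.
  remainder -12v³ + 33/7v² + 304/7v - 28 ≠ 0; add h_5 = -12v³ + 33/7v² + 304/7v - 28 to the basis.

S(f_1,f_3): lcm = u². S = -12uv² - 12/5uv + 216/5u + ⅕v + ⅖.
  leading term uv²: subtract (-12v²)·f_1 from -12uv² - 12/5uv + 216/5u + ⅕v + ⅖ → -12/5uv + 216/5u - 144v⁴ - 24v³ + 516v² + ⅕v + ⅖
  leading term uv: subtract (-12/5v)·f_1 from -12/5uv + 216/5u - 144v⁴ - 24v³ + 516v² + ⅕v + ⅖ → 216/5u - 144v⁴ - 264/5v³ + 2556/5v² + 517/5v + ⅖
  leading term u: subtract (216/5)·f_1 from 216/5u - 144v⁴ - 264/5v³ + 2556/5v² + 517/5v + ⅖ → -144v⁴ - 264/5v³ + 5148/5v² + 949/5v - 9286/5
  leading term v⁴: subtract (12v)·h_5 from -144v⁴ - 264/5v³ + 5148/5v² + 949/5v - 9286/5 → -3828/35v³ + 17796/35v² + 2629/5v - 9286/5
  leading term v³: subtract (319/35)·h_5 from -3828/35v³ + 17796/35v² + 2629/5v - 9286/5 → 22809/49v² + 6369/49v - 1602
  leading term v²: no divisor's leading term divides it; move 22809/49v² to the remainder.
  leading term v: no divisor's leading term divides it; move 6369/49v to the remainder.
  leading term 1: no divisor's leading term divides it; move -1602 to the remainder.
  remainder 22809/49v² + 6369/49v - 1602 ≠ 0; add h_6 = 22809/49v² + 6369/49v - 1602 to the basis.

S(f_1,f_4): lcm = u². S = -12uv² - 2uv + 131/3u + ⅓.
  leading term uv²: subtract (-12v²)·f_1 from -12uv² - 2uv + 131/3u + ⅓ → -2uv + 131/3u - 144v⁴ - 24v³ + 516v² + ⅓
  leading term uv: subtract (-2v)·f_1 from -2uv + 131/3u - 144v⁴ - 24v³ + 516v² + ⅓ → 131/3u - 144v⁴ - 48v³ + 512v² + 86v + ⅓
  leading term u: subtract (131/3)·f_1 from 131/3u - 144v⁴ - 48v³ + 512v² + 86v + ⅓ → -144v⁴ - 48v³ + 1036v² + 520/3v - 5632/3
  leading term v⁴: subtract (12v)·h_5 from -144v⁴ - 48v³ + 1036v² + 520/3v - 5632/3 → -732/7v³ + 3604/7v² + 1528/3v - 5632/3
  leading term v³: subtract (61/7)·h_5 from -732/7v³ + 3604/7v² + 1528/3v - 5632/3 → 23215/49v² + 19240/147v - 4900/3
  leading term v²: subtract (23215/22809)·h_6 from 23215/49v² + 19240/147v - 4900/3 → -32135/22809v - 64270/22809
  leading term v: no divisor's leading term divides it; move -32135/22809v to the remainder.
  leading term 1: no divisor's leading term divides it; move -64270/22809 to the remainder.
  remainder -32135/22809v - 64270/22809 ≠ 0; add h_7 = -32135/22809v - 64270/22809 to the basis.

The other S-polynomials (S(f_2,f_3), S(f_2,f_4), S(f_3,f_4), S(f_1,h_5), S(f_2,h_5), S(f_3,h_5), S(f_4,h_5), S(f_1,h_6), S(f_2,h_6), S(f_3,h_6), S(f_4,h_6), S(h_5,h_6), S(f_1,h_7), S(f_2,h_7), S(f_3,h_7), S(f_4,h_7), S(h_5,h_7), S(h_6,h_7)) all reduce to 0 modulo the current basis, so we have a Gröbner basis.
Inter-reduce: drop elements whose leading term is divisible by another's, tail-reduce, and make monic.
Reduced Gröbner basis: {u - 1, v + 2}.

A lex Gröbner basis eliminates variables successively. Here v + 2 depends only on v, with roots {-2}; lifting each root through the earlier basis elements recovers the full solutions.
  v = -2: the earlier basis element becomes u - 1 = 0, giving u = 1 — point (1, -2).

{(1, -2)}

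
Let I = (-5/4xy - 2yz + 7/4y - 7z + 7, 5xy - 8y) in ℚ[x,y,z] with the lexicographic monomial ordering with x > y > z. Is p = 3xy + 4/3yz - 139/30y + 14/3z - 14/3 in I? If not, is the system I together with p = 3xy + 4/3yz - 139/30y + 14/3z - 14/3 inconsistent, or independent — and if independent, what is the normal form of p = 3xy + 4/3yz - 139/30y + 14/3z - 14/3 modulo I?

First compute the reduced Gröbner basis of I by Buchberger's algorithm.
f_1 = -5/4xy - 2yz + 7/4y - 7z + 7, LT = xy.
f_2 = 5xy - 8y, LT = xy.

S(f_1,f_2): lcm = xy. S = 8/5yz + ⅕y + 28/5z - 28/5.
  leading term yz: no divisor's leading term divides it; move 8/5yz to the remainder.
  leading term y: no divisor's leading term divides it; move ⅕y to the remainder.
  leading term z: no divisor's leading term divides it; move 28/5z to the remainder.
  leading term 1: no divisor's leading term divides it; move -28/5 to the remainder.
  remainder 8/5yz + ⅕y + 28/5z - 28/5 ≠ 0; add h_3 = 8/5yz + ⅕y + 28/5z - 28/5 to the basis.

S(f_1,h_3): lcm = xyz. S = -⅛xy - 7/2xz + 7/2x + 8/5yz² - 7/5yz + 28/5z² - 28/5z.
  leading term xy: subtract (1/10)·f_1 from -⅛xy - 7/2xz + 7/2x + 8/5yz² - 7/5yz + 28/5z² - 28/5z → -7/2xz + 7/2x + 8/5yz² - 6/5yz - 7/40y + 28/5z² - 49/10z - 7/10
  leading term xz: no divisor's leading term divides it; move -7/2xz to the remainder.
  leading term x: no divisor's leading term divides it; move 7/2x to the remainder.
  leading term yz²: subtract (z)·h_3 from 8/5yz² - 6/5yz - 7/40y + 28/5z² - 49/10z - 7/10 → -7/5yz - 7/40y + 7/10z - 7/10
  leading term yz: subtract (-⅞)·h_3 from -7/5yz - 7/40y + 7/10z - 7/10 → 28/5z - 28/5
  leading term z: no divisor's leading term divides it; move 28/5z to the remainder.
  leading term 1: no divisor's leading term divides it; move -28/5 to the remainder.
  remainder -7/2xz + 7/2x + 28/5z - 28/5 ≠ 0; add h_4 = -7/2xz + 7/2x + 28/5z - 28/5 to the basis.

The other S-polynomials (S(f_2,h_3), S(f_1,h_4), S(f_2,h_4), S(h_3,h_4)) all reduce to 0 modulo the current basis, so we have a Gröbner basis.
Inter-reduce: drop elements whose leading term is divisible by another's, tail-reduce, and make monic.
Reduced Gröbner basis: {xy - 8/5y, xz - x - 8/5z + 8/5, yz + ⅛y + 7/2z - 7/2}.
Label its elements g_1 = xy - 8/5y, g_2 = xz - x - 8/5z + 8/5, g_3 = yz + ⅛y + 7/2z - 7/2.

Reduce p = 3xy + 4/3yz - 139/30y + 14/3z - 14/3 modulo G:
  leading term xy: subtract (3)·g_1 from 3xy + 4/3yz - 139/30y + 14/3z - 14/3 → 4/3yz + ⅙y + 14/3z - 14/3
  leading term yz: subtract (4/3)·g_3 from 4/3yz + ⅙y + 14/3z - 14/3 → 0
  normal form = 0.
Since the normal form is 0, p ∈ I.

3xy + 4/3yz - 139/30y + 14/3z - 14/3 lies in I (it reduces to 0).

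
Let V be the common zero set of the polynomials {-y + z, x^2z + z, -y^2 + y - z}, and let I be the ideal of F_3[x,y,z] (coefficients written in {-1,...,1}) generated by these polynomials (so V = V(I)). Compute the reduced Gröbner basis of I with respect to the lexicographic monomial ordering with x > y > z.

G = {x^2z + z, y - z, z^2}

f_1 = -y + z, LT = y.
f_2 = x^2z + z, LT = x^2z.
f_3 = -y^2 + y - z, LT = y^2.

S(f_1,f_2): leading monomials are coprime, so the S-polynomial reduces to 0 (Buchberger's first criterion).
S(f_1,f_3): lcm = y^2. S = -yz + y - z.
  leading term yz: subtract (z)·f_1 from -yz + y - z → y - z^2 - z
  leading term y: subtract (-1)·f_1 from y - z^2 - z → -z^2
  leading term z^2: no divisor's leading term divides it; move -z^2 to the remainder.
  remainder -z^2 ≠ 0; add g_4 = -z^2 to the basis.

S(f_2,f_3): leading monomials are coprime, so the S-polynomial reduces to 0 (Buchberger's first criterion).
S(f_1,g_4): leading monomials are coprime, so the S-polynomial reduces to 0 (Buchberger's first criterion).
S(f_2,g_4): lcm = x^2z^2. S = z^2.
  leading term z^2: subtract (-1)·g_4 from z^2 → 0
  remainder 0.

S(f_3,g_4): leading monomials are coprime, so the S-polynomial reduces to 0 (Buchberger's first criterion).
Every S-polynomial of the final basis reduces to 0, so we have a Gröbner basis.
Inter-reduce: drop elements whose leading term is divisible by another's, tail-reduce, and make monic.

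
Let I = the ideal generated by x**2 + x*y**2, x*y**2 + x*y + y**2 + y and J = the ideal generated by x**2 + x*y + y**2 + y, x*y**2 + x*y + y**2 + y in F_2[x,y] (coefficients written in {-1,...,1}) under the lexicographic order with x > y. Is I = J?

For a fixed monomial order, each ideal has a unique reduced Gröbner basis; comparing bases decides equality.
Buchberger on the first generating set:
f_1 = x**2 + x*y**2, LT = x**2.
f_2 = x*y**2 + x*y + y**2 + y, LT = x*y**2.

S(f_1,f_2): lcm = x**2*y**2. S = x**2*y + x*y**4 + x*y**2 + x*y.
  leading term x**2*y: subtract (y)·f_1 from x**2*y + x*y**4 + x*y**2 + x*y → x*y**4 + x*y**3 + x*y**2 + x*y
  leading term x*y**4: subtract (y**2)·f_2 from x*y**4 + x*y**3 + x*y**2 + x*y → x*y**2 + x*y + y**4 + y**3
  leading term x*y**2: subtract (1)·f_2 from x*y**2 + x*y + y**4 + y**3 → y**4 + y**3 + y**2 + y
  leading term y**4: no divisor's leading term divides it; move y**4 to the remainder.
  leading term y**3: no divisor's leading term divides it; move y**3 to the remainder.
  leading term y**2: no divisor's leading term divides it; move y**2 to the remainder.
  leading term y: no divisor's leading term divides it; move y to the remainder.
  remainder y**4 + y**3 + y**2 + y ≠ 0; add g_3 = y**4 + y**3 + y**2 + y to the basis.

The other S-polynomials (S(f_1,g_3), S(f_2,g_3)) all reduce to 0 modulo the current basis, so we have a Gröbner basis.
Inter-reduce: drop elements whose leading term is divisible by another's, tail-reduce, and make monic.
Reduced Gröbner basis: {x**2 + x*y + y**2 + y, x*y**2 + x*y + y**2 + y, y**4 + y**3 + y**2 + y}.

Buchberger on the second generating set:
h_1 = x**2 + x*y + y**2 + y, LT = x**2.
h_2 = x*y**2 + x*y + y**2 + y, LT = x*y**2.

S(h_1,h_2): lcm = x**2*y**2. S = x**2*y + x*y**3 + x*y**2 + x*y + y**4 + y**3.
  leading term x**2*y: subtract (y)·h_1 from x**2*y + x*y**3 + x*y**2 + x*y + y**4 + y**3 → x*y**3 + x*y + y**4 + y**2
  leading term x*y**3: subtract (y)·h_2 from x*y**3 + x*y + y**4 + y**2 → x*y**2 + x*y + y**4 + y**3
  leading term x*y**2: subtract (1)·h_2 from x*y**2 + x*y + y**4 + y**3 → y**4 + y**3 + y**2 + y
  leading term y**4: no divisor's leading term divides it; move y**4 to the remainder.
  leading term y**3: no divisor's leading term divides it; move y**3 to the remainder.
  leading term y**2: no divisor's leading term divides it; move y**2 to the remainder.
  leading term y: no divisor's leading term divides it; move y to the remainder.
  remainder y**4 + y**3 + y**2 + y ≠ 0; add k_3 = y**4 + y**3 + y**2 + y to the basis.

The other S-polynomials (S(h_1,k_3), S(h_2,k_3)) all reduce to 0 modulo the current basis, so we have a Gröbner basis.
Inter-reduce: drop elements whose leading term is divisible by another's, tail-reduce, and make monic.
Reduced Gröbner basis: {x**2 + x*y + y**2 + y, x*y**2 + x*y + y**2 + y, y**4 + y**3 + y**2 + y}.

The two bases agree; hence the ideals are identical.

Yes, the ideals are equal.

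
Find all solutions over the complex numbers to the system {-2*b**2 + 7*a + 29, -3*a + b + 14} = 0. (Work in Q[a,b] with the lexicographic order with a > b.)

{(3, -5), (121/18, 37/6)}

Compute a lex Gröbner basis by Buchberger's algorithm.
f_1 = 7*a - 2*b**2 + 29, LT = a.
f_2 = -3*a + b + 14, LT = a.

S(f_1,f_2): lcm = a. S = -2/7*b**2 + 1/3*b + 185/21.
  reduce S modulo (f_1, f_2):
  remainder -2/7*b**2 + 1/3*b + 185/21 ≠ 0; add h_3 = -2/7*b**2 + 1/3*b + 185/21 to the basis.

The other S-polynomials (S(f_1,h_3), S(f_2,h_3)) all reduce to 0 modulo the current basis, so we have a Gröbner basis.
Inter-reduce: drop elements whose leading term is divisible by another's, tail-reduce, and make monic.
Reduced Gröbner basis: {a - 1/3*b - 14/3, b**2 - 7/6*b - 185/6}.

A lex Gröbner basis eliminates variables successively. Here b**2 - 7/6*b - 185/6 depends only on b, with roots {-5, 37/6}; lifting each root through the earlier basis elements recovers the full solutions.
  b = -5: the earlier basis element becomes a - 3 = 0, giving a = 3 — point (3, -5).
  b = 37/6: the earlier basis element becomes a - 121/18 = 0, giving a = 121/18 — point (121/18, 37/6).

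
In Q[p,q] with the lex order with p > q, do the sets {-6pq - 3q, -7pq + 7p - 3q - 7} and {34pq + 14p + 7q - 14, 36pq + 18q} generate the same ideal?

Two ideals are equal iff their reduced Gröbner bases coincide (the reduced basis is unique for a fixed ordering).
Buchberger on the first generating set:
f_1 = -6pq - 3q, LT = pq.
f_2 = -7pq + 7p - 3q - 7, LT = pq.

S(f_1,f_2): lcm = pq. S = p + 1/14q - 1.
  reduce S modulo (f_1, f_2):
  remainder p + 1/14q - 1 ≠ 0; add g_3 = p + 1/14q - 1 to the basis.

S(f_1,g_3): lcm = pq. S = -1/14q^2 + 3/2q.
  reduce S modulo (f_1, f_2, g_3):
  remainder -1/14q^2 + 3/2q ≠ 0; add g_4 = -1/14q^2 + 3/2q to the basis.

The other S-polynomials (S(f_2,g_3), S(f_1,g_4), S(f_2,g_4), S(g_3,g_4)) all reduce to 0 modulo the current basis, so we have a Gröbner basis.
Inter-reduce: drop elements whose leading term is divisible by another's, tail-reduce, and make monic.
Reduced Gröbner basis: {p + 1/14q - 1, q^2 - 21q}.

Buchberger on the second generating set:
h_1 = 34pq + 14p + 7q - 14, LT = pq.
h_2 = 36pq + 18q, LT = pq.

S(h_1,h_2): lcm = pq. S = 7/17p - 5/17q - 7/17.
  reduce S modulo (h_1, h_2):
  remainder 7/17p - 5/17q - 7/17 ≠ 0; add k_3 = 7/17p - 5/17q - 7/17 to the basis.

S(h_1,k_3): lcm = pq. S = 7/17p + 5/7q^2 + 41/34q - 7/17.
  reduce S modulo (h_1, h_2, k_3):
  remainder 5/7q^2 + 3/2q ≠ 0; add k_4 = 5/7q^2 + 3/2q to the basis.

The other S-polynomials (S(h_2,k_3), S(h_1,k_4), S(h_2,k_4), S(k_3,k_4)) all reduce to 0 modulo the current basis, so we have a Gröbner basis.
Inter-reduce: drop elements whose leading term is divisible by another's, tail-reduce, and make monic.
Reduced Gröbner basis: {p - 5/7q - 1, q^2 + 21/10q}.

Since the reduced bases disagree, the two ideals are not the same.

No, the ideals differ.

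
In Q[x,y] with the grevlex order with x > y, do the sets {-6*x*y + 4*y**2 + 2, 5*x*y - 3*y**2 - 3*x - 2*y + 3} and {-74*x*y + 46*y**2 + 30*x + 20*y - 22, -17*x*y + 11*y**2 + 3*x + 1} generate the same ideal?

Two ideals are equal iff their reduced Gröbner bases coincide (the reduced basis is unique for a fixed ordering).
Buchberger on the first generating set:
f_1 = -6*x*y + 4*y**2 + 2, LT = x*y.
f_2 = 5*x*y - 3*y**2 - 3*x - 2*y + 3, LT = x*y.

S(f_1,f_2): lcm = x*y. S = -1/15*y**2 + 3/5*x + 2/5*y - 14/15.
  leading term y**2: no divisor's leading term divides it; move -1/15*y**2 to the remainder.
  leading term x: no divisor's leading term divides it; move 3/5*x to the remainder.
  leading term y: no divisor's leading term divides it; move 2/5*y to the remainder.
  leading term 1: no divisor's leading term divides it; move -14/15 to the remainder.
  remainder -1/15*y**2 + 3/5*x + 2/5*y - 14/15 ≠ 0; add g_3 = -1/15*y**2 + 3/5*x + 2/5*y - 14/15 to the basis.

S(f_1,g_3): lcm = x*y**2. S = -2/3*y**3 + 9*x**2 + 6*x*y - 14*x - 1/3*y.
  leading term y**3: subtract (10*y)·g_3 from -2/3*y**3 + 9*x**2 + 6*x*y - 14*x - 1/3*y → 9*x**2 - 4*y**2 - 14*x + 9*y
  leading term x**2: no divisor's leading term divides it; move 9*x**2 to the remainder.
  leading term y**2: subtract (60)·g_3 from -4*y**2 - 14*x + 9*y → -50*x - 15*y + 56
  leading term x: no divisor's leading term divides it; move -50*x to the remainder.
  leading term y: no divisor's leading term divides it; move -15*y to the remainder.
  leading term 1: no divisor's leading term divides it; move 56 to the remainder.
  remainder 9*x**2 - 50*x - 15*y + 56 ≠ 0; add g_4 = 9*x**2 - 50*x - 15*y + 56 to the basis.

The other S-polynomials (S(f_2,g_3), S(f_1,g_4), S(f_2,g_4), S(g_3,g_4)) all reduce to 0 modulo the current basis, so we have a Gröbner basis.
Inter-reduce: drop elements whose leading term is divisible by another's, tail-reduce, and make monic.
Reduced Gröbner basis: {x**2 - 50/9*x - 5/3*y + 56/9, x*y - 6*x - 4*y + 9, y**2 - 9*x - 6*y + 14}.

Buchberger on the second generating set:
h_1 = -74*x*y + 46*y**2 + 30*x + 20*y - 22, LT = x*y.
h_2 = -17*x*y + 11*y**2 + 3*x + 1, LT = x*y.

S(h_1,h_2): lcm = x*y. S = 16/629*y**2 - 144/629*x - 10/37*y + 224/629.
  leading term y**2: no divisor's leading term divides it; move 16/629*y**2 to the remainder.
  leading term x: no divisor's leading term divides it; move -144/629*x to the remainder.
  leading term y: no divisor's leading term divides it; move -10/37*y to the remainder.
  leading term 1: no divisor's leading term divides it; move 224/629 to the remainder.
  remainder 16/629*y**2 - 144/629*x - 10/37*y + 224/629 ≠ 0; add k_3 = 16/629*y**2 - 144/629*x - 10/37*y + 224/629 to the basis.

S(h_1,k_3): lcm = x*y**2. S = -23/37*y**3 + 9*x**2 + 3025/296*x*y - 10/37*y**2 - 14*x + 11/37*y.
  leading term y**3: subtract (-391/16*y)·k_3 from -23/37*y**3 + 9*x**2 + 3025/296*x*y - 10/37*y**2 - 14*x + 11/37*y → 9*x**2 + 37/8*x*y - 55/8*y**2 - 14*x + 9*y
  leading term x**2: no divisor's leading term divides it; move 9*x**2 to the remainder.
  leading term x*y: subtract (-1/16)·h_1 from 37/8*x*y - 55/8*y**2 - 14*x + 9*y → -4*y**2 - 97/8*x + 41/4*y - 11/8
  leading term y**2: subtract (-629/4)·k_3 from -4*y**2 - 97/8*x + 41/4*y - 11/8 → -385/8*x - 129/4*y + 437/8
  leading term x: no divisor's leading term divides it; move -385/8*x to the remainder.
  leading term y: no divisor's leading term divides it; move -129/4*y to the remainder.
  leading term 1: no divisor's leading term divides it; move 437/8 to the remainder.
  remainder 9*x**2 - 385/8*x - 129/4*y + 437/8 ≠ 0; add k_4 = 9*x**2 - 385/8*x - 129/4*y + 437/8 to the basis.

The other S-polynomials (S(h_2,k_3), S(h_1,k_4), S(h_2,k_4), S(k_3,k_4)) all reduce to 0 modulo the current basis, so we have a Gröbner basis.
Inter-reduce: drop elements whose leading term is divisible by another's, tail-reduce, and make monic.
Reduced Gröbner basis: {x**2 - 385/72*x - 43/12*y + 437/72, x*y - 6*x - 55/8*y + 9, y**2 - 9*x - 85/8*y + 14}.

Since the reduced bases disagree, the two ideals are not the same.

No, the ideals differ.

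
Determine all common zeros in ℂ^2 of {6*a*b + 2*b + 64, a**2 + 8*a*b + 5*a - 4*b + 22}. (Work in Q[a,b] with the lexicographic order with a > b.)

{(5, -2), (-sqrt(1321)/6 - 31/6, -58/15 + 2*sqrt(1321)/15), (-31/6 + sqrt(1321)/6, -2*sqrt(1321)/15 - 58/15)}

Compute a lex Gröbner basis by Buchberger's algorithm.
f_1 = 6*a*b + 2*b + 64, LT = a*b.
f_2 = a**2 + 8*a*b + 5*a - 4*b + 22, LT = a**2.

S(f_1,f_2): lcm = a**2*b. S = -8*a*b**2 - 14/3*a*b + 32/3*a + 4*b**2 - 22*b.
  reduce S modulo (f_1, f_2):
  remainder 32/3*a + 20/3*b**2 + 584/9*b + 448/9 ≠ 0; add h_3 = 32/3*a + 20/3*b**2 + 584/9*b + 448/9 to the basis.

S(f_1,h_3): lcm = a*b. S = -5/8*b**3 - 73/12*b**2 - 13/3*b + 32/3.
  reduce S modulo (f_1, f_2, h_3):
  remainder -5/8*b**3 - 73/12*b**2 - 13/3*b + 32/3 ≠ 0; add h_4 = -5/8*b**3 - 73/12*b**2 - 13/3*b + 32/3 to the basis.

The other S-polynomials (S(f_2,h_3), S(f_1,h_4), S(f_2,h_4), S(h_3,h_4)) all reduce to 0 modulo the current basis, so we have a Gröbner basis.
Inter-reduce: drop elements whose leading term is divisible by another's, tail-reduce, and make monic.
Reduced Gröbner basis: {a + 5/8*b**2 + 73/12*b + 14/3, b**3 + 146/15*b**2 + 104/15*b - 256/15}.

Since the basis is lex-ordered, b**3 + 146/15*b**2 + 104/15*b - 256/15 is univariate in b. Its roots are {-2, -58/15 + 2*sqrt(1321)/15, -2*sqrt(1321)/15 - 58/15}. Back-substituting each root into the other basis elements fixes the other coordinates.
  b = -2: the earlier basis element becomes a - 5 = 0, giving a = 5 — point (5, -2).
  b = -58/15 + 2*sqrt(1321)/15: the earlier basis element becomes a + 31/6 + sqrt(1321)/6 = 0, giving a = -sqrt(1321)/6 - 31/6 — point (-sqrt(1321)/6 - 31/6, -58/15 + 2*sqrt(1321)/15).
  b = -2*sqrt(1321)/15 - 58/15: the earlier basis element becomes a - sqrt(1321)/6 + 31/6 = 0, giving a = -31/6 + sqrt(1321)/6 — point (-31/6 + sqrt(1321)/6, -2*sqrt(1321)/15 - 58/15).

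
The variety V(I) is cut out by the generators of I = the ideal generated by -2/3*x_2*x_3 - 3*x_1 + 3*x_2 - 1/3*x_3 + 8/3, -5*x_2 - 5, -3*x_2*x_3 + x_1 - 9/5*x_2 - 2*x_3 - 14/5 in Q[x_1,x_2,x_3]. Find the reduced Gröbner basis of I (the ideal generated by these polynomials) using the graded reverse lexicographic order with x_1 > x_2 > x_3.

G = {x_1, x_2 + 1, x_3 - 1}

f_1 = -2/3*x_2*x_3 - 3*x_1 + 3*x_2 - 1/3*x_3 + 8/3, LT = x_2*x_3.
f_2 = -5*x_2 - 5, LT = x_2.
f_3 = -3*x_2*x_3 + x_1 - 9/5*x_2 - 2*x_3 - 14/5, LT = x_2*x_3.

S(f_1,f_2): lcm = x_2*x_3. S = 9/2*x_1 - 9/2*x_2 - 1/2*x_3 - 4.
  leading term x_1: no divisor's leading term divides it; move 9/2*x_1 to the remainder.
  leading term x_2: subtract (9/10)·f_2 from -9/2*x_2 - 1/2*x_3 - 4 → -1/2*x_3 + 1/2
  leading term x_3: no divisor's leading term divides it; move -1/2*x_3 to the remainder.
  leading term 1: no divisor's leading term divides it; move 1/2 to the remainder.
  remainder 9/2*x_1 - 1/2*x_3 + 1/2 ≠ 0; add g_4 = 9/2*x_1 - 1/2*x_3 + 1/2 to the basis.

S(f_1,f_3): lcm = x_2*x_3. S = 29/6*x_1 - 51/10*x_2 - 1/6*x_3 - 74/15.
  leading term x_1: subtract (29/27)·g_4 from 29/6*x_1 - 51/10*x_2 - 1/6*x_3 - 74/15 → -51/10*x_2 + 10/27*x_3 - 1477/270
  leading term x_2: subtract (51/50)·f_2 from -51/10*x_2 + 10/27*x_3 - 1477/270 → 10/27*x_3 - 10/27
  leading term x_3: no divisor's leading term divides it; move 10/27*x_3 to the remainder.
  leading term 1: no divisor's leading term divides it; move -10/27 to the remainder.
  remainder 10/27*x_3 - 10/27 ≠ 0; add g_5 = 10/27*x_3 - 10/27 to the basis.

The other S-polynomials (S(f_2,f_3), S(f_1,g_4), S(f_2,g_4), S(f_3,g_4), S(f_1,g_5), S(f_2,g_5), S(f_3,g_5), S(g_4,g_5)) all reduce to 0 modulo the current basis, so we have a Gröbner basis.
Inter-reduce: drop elements whose leading term is divisible by another's, tail-reduce, and make monic.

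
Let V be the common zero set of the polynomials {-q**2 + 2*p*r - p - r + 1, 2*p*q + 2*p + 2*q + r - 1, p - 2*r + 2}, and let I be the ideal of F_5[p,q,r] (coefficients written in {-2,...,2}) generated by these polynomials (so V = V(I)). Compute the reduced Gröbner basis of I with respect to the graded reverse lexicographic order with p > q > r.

This is the nonlinear analogue of row-reducing a linear system.

f_1 = -q**2 + 2*p*r - p - r + 1, LT = q**2.
f_2 = 2*p*q + 2*p + 2*q + r - 1, LT = p*q.
f_3 = p - 2*r + 2, LT = p.

S(f_1,f_2): lcm = p*q**2. S = -2*p**2*r + p**2 - p*q - q**2 + p*r + 2*q*r - p - 2*q.
  leading term p**2*r: subtract (-2*p*r)·f_3 from -2*p**2*r + p**2 - p*q - q**2 + p*r + 2*q*r - p - 2*q → p*r**2 + p**2 - p*q - q**2 + 2*q*r - p - 2*q
  leading term p*r**2: subtract (r**2)·f_3 from p*r**2 + p**2 - p*q - q**2 + 2*q*r - p - 2*q → 2*r**3 + p**2 - p*q - q**2 + 2*q*r - 2*r**2 - p - 2*q
  leading term r**3: no divisor's leading term divides it; move 2*r**3 to the remainder.
  leading term p**2: subtract (p)·f_3 from p**2 - p*q - q**2 + 2*q*r - 2*r**2 - p - 2*q → -p*q - q**2 + 2*p*r + 2*q*r - 2*r**2 + 2*p - 2*q
  leading term p*q: subtract (2)·f_2 from -p*q - q**2 + 2*p*r + 2*q*r - 2*r**2 + 2*p - 2*q → -q**2 + 2*p*r + 2*q*r - 2*r**2 - 2*p - q - 2*r + 2
  leading term q**2: subtract (1)·f_1 from -q**2 + 2*p*r + 2*q*r - 2*r**2 - 2*p - q - 2*r + 2 → 2*q*r - 2*r**2 - p - q - r + 1
  leading term q*r: no divisor's leading term divides it; move 2*q*r to the remainder.
  leading term r**2: no divisor's leading term divides it; move -2*r**2 to the remainder.
  leading term p: subtract (-1)·f_3 from -p - q - r + 1 → -q + 2*r - 2
  leading term q: no divisor's leading term divides it; move -q to the remainder.
  leading term r: no divisor's leading term divides it; move 2*r to the remainder.
  leading term 1: no divisor's leading term divides it; move -2 to the remainder.
  remainder 2*r**3 + 2*q*r - 2*r**2 - q + 2*r - 2 ≠ 0; add g_4 = 2*r**3 + 2*q*r - 2*r**2 - q + 2*r - 2 to the basis.

S(f_2,f_3): lcm = p*q. S = 2*q*r + p - q - 2*r + 2.
  leading term q*r: no divisor's leading term divides it; move 2*q*r to the remainder.
  leading term p: subtract (1)·f_3 from p - q - 2*r + 2 → -q
  leading term q: no divisor's leading term divides it; move -q to the remainder.
  remainder 2*q*r - q ≠ 0; add g_5 = 2*q*r - q to the basis.

The other S-polynomials (S(f_1,f_3), S(f_1,g_4), S(f_2,g_4), S(f_3,g_4), S(f_1,g_5), S(f_2,g_5), S(f_3,g_5), S(g_4,g_5)) all reduce to 0 modulo the current basis, so we have a Gröbner basis.
Inter-reduce: drop elements whose leading term is divisible by another's, tail-reduce, and make monic.

G = {r**3 - r**2 + r - 1, q**2 + r**2 + 2*r + 2, q*r + 2*q, p - 2*r + 2}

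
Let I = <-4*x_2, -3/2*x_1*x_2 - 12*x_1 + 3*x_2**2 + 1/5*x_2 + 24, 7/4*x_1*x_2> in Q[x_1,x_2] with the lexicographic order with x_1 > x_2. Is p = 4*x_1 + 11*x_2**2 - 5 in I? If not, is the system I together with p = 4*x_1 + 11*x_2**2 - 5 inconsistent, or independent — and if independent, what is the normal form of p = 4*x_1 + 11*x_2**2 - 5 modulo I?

Adjoining 4*x_1 + 11*x_2**2 - 5 makes the ideal the whole ring: the system is inconsistent.

First compute the reduced Gröbner basis of I by Buchberger's algorithm.
f_1 = -4*x_2, LT = x_2.
f_2 = -3/2*x_1*x_2 - 12*x_1 + 3*x_2**2 + 1/5*x_2 + 24, LT = x_1*x_2.
f_3 = 7/4*x_1*x_2, LT = x_1*x_2.

S(f_1,f_2): lcm = x_1*x_2. S = -8*x_1 + 2*x_2**2 + 2/15*x_2 + 16.
  leading term x_1: no divisor's leading term divides it; move -8*x_1 to the remainder.
  leading term x_2**2: subtract (-1/2*x_2)·f_1 from 2*x_2**2 + 2/15*x_2 + 16 → 2/15*x_2 + 16
  leading term x_2: subtract (-1/30)·f_1 from 2/15*x_2 + 16 → 16
  leading term 1: no divisor's leading term divides it; move 16 to the remainder.
  remainder -8*x_1 + 16 ≠ 0; add h_4 = -8*x_1 + 16 to the basis.

The other S-polynomials (S(f_1,f_3), S(f_2,f_3), S(f_1,h_4), S(f_2,h_4), S(f_3,h_4)) all reduce to 0 modulo the current basis, so we have a Gröbner basis.
Inter-reduce: drop elements whose leading term is divisible by another's, tail-reduce, and make monic.
Reduced Gröbner basis: {x_1 - 2, x_2}.
Label its elements g_1 = x_1 - 2, g_2 = x_2.

Reduce p = 4*x_1 + 11*x_2**2 - 5 modulo G:
  leading term x_1: subtract (4)·g_1 from 4*x_1 + 11*x_2**2 - 5 → 11*x_2**2 + 3
  leading term x_2**2: subtract (11*x_2)·g_2 from 11*x_2**2 + 3 → 3
  leading term 1: no divisor's leading term divides it; move 3 to the remainder.
  normal form = 3.
The normal form is nonzero, so p ∉ I. Since p minus its normal form lies in I, I + (p) = I + (r) where r = 3; decide whether this ideal is the whole ring.
Here r = 3 is a nonzero constant, hence a unit: 1 ∈ I + (p), the Gröbner basis of I + (p) is {1}, and the enlarged system has no common solution — adjoining p is inconsistent.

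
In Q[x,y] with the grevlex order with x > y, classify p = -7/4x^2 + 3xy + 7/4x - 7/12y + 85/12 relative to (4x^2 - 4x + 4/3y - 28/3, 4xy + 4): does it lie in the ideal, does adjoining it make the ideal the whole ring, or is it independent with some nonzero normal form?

-7/4x^2 + 3xy + 7/4x - 7/12y + 85/12 lies in I (it reduces to 0).

First compute the reduced Gröbner basis of I by Buchberger's algorithm.
f_1 = 4x^2 - 4x + 4/3y - 28/3, LT = x^2.
f_2 = 4xy + 4, LT = xy.

S(f_1,f_2): lcm = x^2y. S = -xy + 1/3y^2 - x - 7/3y.
  leading term xy: subtract (-1/4)·f_2 from -xy + 1/3y^2 - x - 7/3y → 1/3y^2 - x - 7/3y + 1
  leading term y^2: no divisor's leading term divides it; move 1/3y^2 to the remainder.
  leading term x: no divisor's leading term divides it; move -x to the remainder.
  leading term y: no divisor's leading term divides it; move -7/3y to the remainder.
  leading term 1: no divisor's leading term divides it; move 1 to the remainder.
  remainder 1/3y^2 - x - 7/3y + 1 ≠ 0; add h_3 = 1/3y^2 - x - 7/3y + 1 to the basis.

The other S-polynomials (S(f_1,h_3), S(f_2,h_3)) all reduce to 0 modulo the current basis, so we have a Gröbner basis.
Inter-reduce: drop elements whose leading term is divisible by another's, tail-reduce, and make monic.
Reduced Gröbner basis: {x^2 - x + 1/3y - 7/3, xy + 1, y^2 - 3x - 7y + 3}.
Label its elements g_1 = x^2 - x + 1/3y - 7/3, g_2 = xy + 1, g_3 = y^2 - 3x - 7y + 3.

Reduce p = -7/4x^2 + 3xy + 7/4x - 7/12y + 85/12 modulo G:
  leading term x^2: subtract (-7/4)·g_1 from -7/4x^2 + 3xy + 7/4x - 7/12y + 85/12 → 3xy + 3
  leading term xy: subtract (3)·g_2 from 3xy + 3 → 0
  normal form = 0.
Since the normal form is 0, p ∈ I.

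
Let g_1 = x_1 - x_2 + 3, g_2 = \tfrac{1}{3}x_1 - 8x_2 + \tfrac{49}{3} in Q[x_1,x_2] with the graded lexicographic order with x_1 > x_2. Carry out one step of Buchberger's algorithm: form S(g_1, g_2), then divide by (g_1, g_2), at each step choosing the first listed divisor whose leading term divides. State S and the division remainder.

S(g_1, g_2) = 23x_2 - 46; remainder on division = 23x_2 - 46.

lcm(LM(g_1), LM(g_2)) = x_1.
S = (lcm/LT(g_1))·g_1 − (lcm/LT(g_2))·g_2 = 23x_2 - 46.
Reduce S modulo (g_1, g_2) in that order:
  leading term x_2: no divisor's leading term divides it; move 23x_2 to the remainder.
  leading term 1: no divisor's leading term divides it; move -46 to the remainder.
The remainder 23x_2 - 46 is nonzero, so it would be added as the next basis element.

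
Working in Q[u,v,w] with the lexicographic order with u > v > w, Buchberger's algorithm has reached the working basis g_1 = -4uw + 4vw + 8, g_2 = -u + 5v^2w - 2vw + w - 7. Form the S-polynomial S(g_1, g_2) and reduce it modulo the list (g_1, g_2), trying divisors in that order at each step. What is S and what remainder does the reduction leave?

lcm(LM(g_1), LM(g_2)) = uw.
S = (lcm/LT(g_1))·g_1 − (lcm/LT(g_2))·g_2 = 5v^2w^2 - 2vw^2 - vw + w^2 - 7w - 2.
Reduce S modulo (g_1, g_2) in that order:
  leading term v^2w^2: no divisor's leading term divides it; move 5v^2w^2 to the remainder.
  leading term vw^2: no divisor's leading term divides it; move -2vw^2 to the remainder.
  leading term vw: no divisor's leading term divides it; move -vw to the remainder.
  leading term w^2: no divisor's leading term divides it; move w^2 to the remainder.
  leading term w: no divisor's leading term divides it; move -7w to the remainder.
  leading term 1: no divisor's leading term divides it; move -2 to the remainder.
The remainder 5v^2w^2 - 2vw^2 - vw + w^2 - 7w - 2 is nonzero, so it would be added as the next basis element.

S(g_1, g_2) = 5v^2w^2 - 2vw^2 - vw + w^2 - 7w - 2; remainder on division = 5v^2w^2 - 2vw^2 - vw + w^2 - 7w - 2.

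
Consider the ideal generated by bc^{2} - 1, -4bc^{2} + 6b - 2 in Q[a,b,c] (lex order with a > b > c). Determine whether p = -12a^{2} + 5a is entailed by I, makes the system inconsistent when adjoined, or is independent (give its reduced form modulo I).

First compute the reduced Gröbner basis of I by Buchberger's algorithm.
f_1 = bc^{2} - 1, LT = bc^{2}.
f_2 = -4bc^{2} + 6b - 2, LT = bc^{2}.

S(f_1,f_2): lcm = bc^{2}. S = \tfrac{3}{2}b - \tfrac{3}{2}.
  leading term b: no divisor's leading term divides it; move \tfrac{3}{2}b to the remainder.
  leading term 1: no divisor's leading term divides it; move -\tfrac{3}{2} to the remainder.
  remainder \tfrac{3}{2}b - \tfrac{3}{2} ≠ 0; add h_3 = \tfrac{3}{2}b - \tfrac{3}{2} to the basis.

S(f_1,h_3): lcm = bc^{2}. S = c^{2} - 1.
  leading term c^{2}: no divisor's leading term divides it; move c^{2} to the remainder.
  leading term 1: no divisor's leading term divides it; move -1 to the remainder.
  remainder c^{2} - 1 ≠ 0; add h_4 = c^{2} - 1 to the basis.

S(f_2,h_3): lcm = bc^{2}. S = -\tfrac{3}{2}b + c^{2} + \tfrac{1}{2}.
  leading term b: subtract (-1)·h_3 from -\tfrac{3}{2}b + c^{2} + \tfrac{1}{2} → c^{2} - 1
  leading term c^{2}: subtract (1)·h_4 from c^{2} - 1 → 0
  remainder 0.

S(f_1,h_4): lcm = bc^{2}. S = b - 1.
  leading term b: subtract (\tfrac{2}{3})·h_3 from b - 1 → 0
  remainder 0.

S(f_2,h_4): lcm = bc^{2}. S = -\tfrac{1}{2}b + \tfrac{1}{2}.
  leading term b: subtract (-\tfrac{1}{3})·h_3 from -\tfrac{1}{2}b + \tfrac{1}{2} → 0
  remainder 0.

S(h_3,h_4): leading monomials are coprime, so the S-polynomial reduces to 0 (Buchberger's first criterion).
Every S-polynomial of the final basis reduces to 0, so we have a Gröbner basis.
Inter-reduce: drop elements whose leading term is divisible by another's, tail-reduce, and make monic.
Reduced Gröbner basis: {b - 1, c^{2} - 1}.
Label its elements g_1 = b - 1, g_2 = c^{2} - 1.

Reduce p = -12a^{2} + 5a modulo G:
  leading term a^{2}: no divisor's leading term divides it; move -12a^{2} to the remainder.
  leading term a: no divisor's leading term divides it; move 5a to the remainder.
  normal form = -12a^{2} + 5a.
The normal form is nonzero, so p ∉ I. Since p minus its normal form lies in I, I + (p) = I + (r) where r = -12a^{2} + 5a; decide whether this ideal is the whole ring.
Run Buchberger on G together with r (pairs among the g_i already reduce to 0 since G is a Gröbner basis):
g_1 = b - 1, LT = b.
g_2 = c^{2} - 1, LT = c^{2}.
r = -12a^{2} + 5a, LT = a^{2}.

S(g_1,g_2): leading monomials are coprime, so the S-polynomial reduces to 0 (Buchberger's first criterion).
S(g_1,r): leading monomials are coprime, so the S-polynomial reduces to 0 (Buchberger's first criterion).
S(g_2,r): leading monomials are coprime, so the S-polynomial reduces to 0 (Buchberger's first criterion).
Every S-polynomial of the final basis reduces to 0, so we have a Gröbner basis.
Inter-reduce: drop elements whose leading term is divisible by another's, tail-reduce, and make monic.
Reduced Gröbner basis: {a^{2} - \tfrac{5}{12}a, b - 1, c^{2} - 1}.
The reduced Gröbner basis of I + (p) is {a^{2} - \tfrac{5}{12}a, b - 1, c^{2} - 1} ≠ {1}, a proper ideal, so the enlarged system stays consistent: p is independent of I, with normal form -12a^{2} + 5a.

-12a^{2} + 5a is independent of I; its normal form modulo I is -12a^{2} + 5a.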